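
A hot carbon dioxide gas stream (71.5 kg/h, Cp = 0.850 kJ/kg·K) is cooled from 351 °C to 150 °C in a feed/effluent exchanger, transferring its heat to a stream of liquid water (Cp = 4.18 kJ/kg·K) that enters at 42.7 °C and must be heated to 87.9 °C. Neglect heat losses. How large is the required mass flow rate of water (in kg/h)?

ṁ_c = 64.7 kg/h

Heat released by hot stream: Q = 71.5 × 0.850 × (351 − 150) = 12216 kJ/h
Energy balance on cold side (adiabatic exchanger): Q = ṁ_c·Cp_c·(T_c,out − T_c,in)
ṁ_c = 12216 / [4.18 × (87.9 − 42.7)] = 64.656 kg/h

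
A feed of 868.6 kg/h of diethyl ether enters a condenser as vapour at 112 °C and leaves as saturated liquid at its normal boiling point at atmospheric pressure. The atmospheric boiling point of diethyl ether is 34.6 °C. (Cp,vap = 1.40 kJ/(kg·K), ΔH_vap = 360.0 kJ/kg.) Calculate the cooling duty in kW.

vapour 112→34.6 °C: -108.36 kJ/kg
condensation at 34.6 °C: -360 kJ/kg
Δh = -108.36 + -360 = -468.36 kJ/kg
Q = ṁ·Δh = 868.6 kg/h × -468.36 kJ/kg = -406820 kJ/h
|Q| = 113 kW

Q_c = 113 kW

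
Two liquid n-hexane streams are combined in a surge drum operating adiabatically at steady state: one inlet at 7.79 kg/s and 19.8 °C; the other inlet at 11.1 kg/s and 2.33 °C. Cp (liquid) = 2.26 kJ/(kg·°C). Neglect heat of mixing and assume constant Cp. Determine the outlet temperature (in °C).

T_out = 9.53 °C

No heat crosses the boundary, so H_out = H_in.
T_out = Σ ṁᵢCp,ᵢTᵢ / Σ ṁᵢCp,ᵢ
      = 407.04 / 42.691 = 9.5344 °C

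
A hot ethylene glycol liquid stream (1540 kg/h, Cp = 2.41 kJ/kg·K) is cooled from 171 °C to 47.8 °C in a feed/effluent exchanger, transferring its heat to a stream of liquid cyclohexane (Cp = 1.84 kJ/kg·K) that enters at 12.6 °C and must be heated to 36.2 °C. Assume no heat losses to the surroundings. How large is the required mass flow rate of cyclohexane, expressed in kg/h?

ṁ_c = 10500 kg/h

Heat released by hot stream: Q = 1540 × 2.41 × (171 − 47.8) = 457240 kJ/h
Energy balance on cold side (adiabatic exchanger): Q = ṁ_c·Cp_c·(T_c,out − T_c,in)
ṁ_c = 457240 / [1.84 × (36.2 − 12.6)] = 10530 kg/h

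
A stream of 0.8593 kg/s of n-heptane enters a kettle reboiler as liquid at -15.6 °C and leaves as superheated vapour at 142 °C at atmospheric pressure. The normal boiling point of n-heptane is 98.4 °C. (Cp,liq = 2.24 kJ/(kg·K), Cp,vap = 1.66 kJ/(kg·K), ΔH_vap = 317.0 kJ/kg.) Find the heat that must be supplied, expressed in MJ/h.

liquid -15.6→98.4 °C: 255.36 kJ/kg
vaporisation at 98.4 °C: 317 kJ/kg
vapour 98.4→142 °C: 72.376 kJ/kg
Δh = 255.36 + 317 + 72.376 = 644.74 kJ/kg
Q = ṁ·Δh = 0.8593 kg/s × 644.74 kJ/kg = 554.02 kJ/s
|Q| = 554.02 kW = 1994.5 MJ/h

Q = 1990 MJ/h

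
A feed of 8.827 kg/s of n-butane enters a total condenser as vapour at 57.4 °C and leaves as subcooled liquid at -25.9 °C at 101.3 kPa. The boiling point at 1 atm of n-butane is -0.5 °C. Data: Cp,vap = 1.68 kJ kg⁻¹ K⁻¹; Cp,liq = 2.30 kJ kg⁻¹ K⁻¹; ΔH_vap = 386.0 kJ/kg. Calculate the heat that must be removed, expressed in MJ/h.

vapour 57.4→-0.5 °C: -97.272 kJ/kg
condensation at -0.5 °C: -386 kJ/kg
liquid -0.5→-25.9 °C: -58.42 kJ/kg
Δh = -97.272 + -386 + -58.42 = -541.69 kJ/kg
Q = ṁ·Δh = 8.827 kg/s × -541.69 kJ/kg = -4781.5 kJ/s
|Q| = 4781.5 kW = 17213 MJ/h

Q_c = 17200 MJ/h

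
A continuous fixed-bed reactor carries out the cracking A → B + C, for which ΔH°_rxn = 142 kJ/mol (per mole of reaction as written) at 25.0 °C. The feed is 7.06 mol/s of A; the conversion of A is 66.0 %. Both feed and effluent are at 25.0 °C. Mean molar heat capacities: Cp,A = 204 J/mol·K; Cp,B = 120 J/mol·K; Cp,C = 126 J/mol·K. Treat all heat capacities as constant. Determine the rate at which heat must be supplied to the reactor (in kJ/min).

Q_in = 39700 kJ/min

Extent of reaction ξ = 0.660 × 7.06 = 4.6596 mol/s
Reaction term: ξ·ΔH°_rxn = 4.6596 × 142 = 661.66 kJ/s
Q = ΔH = 661.66 kJ/s = 661.66 kW
Heat supplied = 39700 kJ/min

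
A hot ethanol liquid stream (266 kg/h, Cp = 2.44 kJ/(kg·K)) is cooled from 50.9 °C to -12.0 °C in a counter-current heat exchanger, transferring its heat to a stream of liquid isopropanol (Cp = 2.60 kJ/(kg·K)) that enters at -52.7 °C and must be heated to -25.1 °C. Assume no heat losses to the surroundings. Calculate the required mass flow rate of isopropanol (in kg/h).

ṁ_c = 569 kg/h

Heat released by hot stream: Q = 266 × 2.44 × (50.9 − -12.0) = 40825 kJ/h
Energy balance on cold side (adiabatic exchanger): Q = ṁ_c·Cp_c·(T_c,out − T_c,in)
ṁ_c = 40825 / [2.60 × (-25.1 − -52.7)] = 568.9 kg/h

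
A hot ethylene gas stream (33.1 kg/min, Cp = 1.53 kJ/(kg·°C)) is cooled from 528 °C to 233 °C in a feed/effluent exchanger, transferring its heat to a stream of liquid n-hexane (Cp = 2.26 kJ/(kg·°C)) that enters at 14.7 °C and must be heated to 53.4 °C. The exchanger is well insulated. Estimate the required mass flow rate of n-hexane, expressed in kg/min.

ṁ_c = 171 kg/min

Heat released by hot stream: Q = 33.1 × 1.53 × (528 − 233) = 14940 kJ/min
Energy balance on cold side (adiabatic exchanger): Q = ṁ_c·Cp_c·(T_c,out − T_c,in)
ṁ_c = 14940 / [2.26 × (53.4 − 14.7)] = 170.81 kg/min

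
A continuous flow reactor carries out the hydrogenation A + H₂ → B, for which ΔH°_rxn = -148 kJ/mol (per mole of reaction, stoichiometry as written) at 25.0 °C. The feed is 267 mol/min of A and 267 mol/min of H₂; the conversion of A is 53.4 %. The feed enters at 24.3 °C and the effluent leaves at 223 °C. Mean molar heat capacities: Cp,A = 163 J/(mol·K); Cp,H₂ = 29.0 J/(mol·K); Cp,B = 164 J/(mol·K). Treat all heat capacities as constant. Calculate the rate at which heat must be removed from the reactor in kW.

Q_out = 195 kW

Extent of reaction ξ = 0.534 × 267 = 142.58 mol/min
Reaction term: ξ·ΔH°_rxn = 142.58 × -148 = -21102 kJ/min
Sensible, feed 24.3→25 °C: 35.885 kJ/min
Outlet flows (mol/min): A 124.42, H₂ 124.42, B 142.58
Sensible, products 25→223 °C: 9359.8 kJ/min
Q = ΔH = -11706 kJ/min = -195.1 kW
Heat removed = 195.1 kW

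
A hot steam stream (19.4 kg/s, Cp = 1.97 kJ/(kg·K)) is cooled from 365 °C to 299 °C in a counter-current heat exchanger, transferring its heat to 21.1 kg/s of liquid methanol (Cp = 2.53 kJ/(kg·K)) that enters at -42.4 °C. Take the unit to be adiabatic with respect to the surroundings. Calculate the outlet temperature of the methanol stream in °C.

Heat released by hot stream: Q = 19.4 × 1.97 × (365 − 299) = 2522.4 kJ/s
Energy balance on cold side (adiabatic exchanger): Q = ṁ_c·Cp_c·(T_c,out − T_c,in)
T_c,out = -42.4 + 2522.4/(21.1 × 2.53) = 4.8508 °C

T_c,out = 4.85 °C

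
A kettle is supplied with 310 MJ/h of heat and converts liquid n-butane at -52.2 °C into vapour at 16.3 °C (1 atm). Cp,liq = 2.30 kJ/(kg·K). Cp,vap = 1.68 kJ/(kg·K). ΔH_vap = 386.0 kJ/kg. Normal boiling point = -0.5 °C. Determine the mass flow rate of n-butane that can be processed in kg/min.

ṁ = 9.69 kg/min

Δh = 2.30×(-0.5−-52.2) + 386.0 + 1.68×(16.3−-0.5) = 533.13 kJ/kg
Q = 310 MJ/h = 86.111 kJ/s = 5166.7 kJ/min
ṁ = Q/Δh = 5166.7 / 533.13 = 9.6911 kg/min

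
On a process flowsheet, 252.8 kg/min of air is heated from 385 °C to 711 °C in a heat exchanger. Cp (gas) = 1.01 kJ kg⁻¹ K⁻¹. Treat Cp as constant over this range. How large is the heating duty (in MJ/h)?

Q = ṁ·Cp·ΔT = 252.8 × 1.01 × (711 − 385) = 83237 kJ/min
Converting: 83237 / 60 s = 1387.3 kW
Heating duty = 4994.2 MJ/h

Q = 4990 MJ/h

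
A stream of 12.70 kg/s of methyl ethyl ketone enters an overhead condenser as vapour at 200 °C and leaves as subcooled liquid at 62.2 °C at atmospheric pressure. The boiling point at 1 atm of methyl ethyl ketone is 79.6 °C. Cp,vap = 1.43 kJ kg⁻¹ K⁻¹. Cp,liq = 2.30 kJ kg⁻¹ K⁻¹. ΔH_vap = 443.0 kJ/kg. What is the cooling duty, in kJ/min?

Q_c = 499000 kJ/min

vapour 200→79.6 °C: -172.17 kJ/kg
condensation at 79.6 °C: -443 kJ/kg
liquid 79.6→62.2 °C: -40.02 kJ/kg
Δh = -172.17 + -443 + -40.02 = -655.19 kJ/kg
Q = ṁ·Δh = 12.70 kg/s × -655.19 kJ/kg = -8320.9 kJ/s
|Q| = 8320.9 kW = 499260 kJ/min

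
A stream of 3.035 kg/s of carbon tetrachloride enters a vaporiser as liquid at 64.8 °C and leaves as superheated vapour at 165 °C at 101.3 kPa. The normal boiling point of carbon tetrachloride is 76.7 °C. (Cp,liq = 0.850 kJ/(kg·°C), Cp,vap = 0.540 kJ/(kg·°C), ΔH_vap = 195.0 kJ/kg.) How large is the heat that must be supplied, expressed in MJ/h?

Q = 2760 MJ/h

liquid 64.8→76.7 °C: 10.115 kJ/kg
vaporisation at 76.7 °C: 195 kJ/kg
vapour 76.7→165 °C: 47.682 kJ/kg
Δh = 10.115 + 195 + 47.682 = 252.8 kJ/kg
Q = ṁ·Δh = 3.035 kg/s × 252.8 kJ/kg = 767.24 kJ/s
|Q| = 767.24 kW = 2762.1 MJ/h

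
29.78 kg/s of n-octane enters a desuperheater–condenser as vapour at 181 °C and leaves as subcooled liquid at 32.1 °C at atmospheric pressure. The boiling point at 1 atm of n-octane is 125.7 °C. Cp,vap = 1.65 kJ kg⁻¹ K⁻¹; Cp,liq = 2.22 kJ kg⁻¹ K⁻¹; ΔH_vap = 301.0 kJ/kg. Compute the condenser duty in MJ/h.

Q_c = 64300 MJ/h

vapour 181→125.7 °C: -91.245 kJ/kg
condensation at 125.7 °C: -301 kJ/kg
liquid 125.7→32.1 °C: -207.79 kJ/kg
Δh = -91.245 + -301 + -207.79 = -600.04 kJ/kg
Q = ṁ·Δh = 29.78 kg/s × -600.04 kJ/kg = -17869 kJ/s
|Q| = 17869 kW = 64329 MJ/h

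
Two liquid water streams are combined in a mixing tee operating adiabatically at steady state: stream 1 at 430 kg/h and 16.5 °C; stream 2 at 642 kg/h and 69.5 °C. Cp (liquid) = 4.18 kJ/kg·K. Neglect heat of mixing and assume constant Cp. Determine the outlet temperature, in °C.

No heat crosses the boundary, so H_out = H_in.
Σ ṁᵢCp,ᵢTᵢ = 430×4.18×16.5 + 642×4.18×69.5 = 216160
Σ ṁᵢCp,ᵢ = 430×4.18 + 642×4.18 = 4481
T_out = 216160 / 4481 = 48.241 °C

T_out = 48.2 °C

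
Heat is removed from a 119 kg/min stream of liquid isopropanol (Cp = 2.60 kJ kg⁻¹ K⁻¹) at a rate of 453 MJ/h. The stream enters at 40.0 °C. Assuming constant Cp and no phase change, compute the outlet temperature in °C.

Q = 453 MJ/h = 7550 kJ/min
ΔT = Q/(ṁ·Cp) = 7550/(119×2.60) = 24.402 K
T_out = 40.0 − 24.402 = 15.598 °C

T_out = 15.6 °C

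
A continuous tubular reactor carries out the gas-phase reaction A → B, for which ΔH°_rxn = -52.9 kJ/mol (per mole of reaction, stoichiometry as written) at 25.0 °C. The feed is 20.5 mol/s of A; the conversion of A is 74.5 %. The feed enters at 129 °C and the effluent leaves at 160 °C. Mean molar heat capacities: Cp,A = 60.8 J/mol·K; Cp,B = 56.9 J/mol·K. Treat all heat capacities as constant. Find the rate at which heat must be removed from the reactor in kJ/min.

Extent of reaction ξ = 0.745 × 20.5 = 15.272 mol/s
Reaction term: ξ·ΔH°_rxn = 15.272 × -52.9 = -807.92 kJ/s
Sensible, feed 129→25 °C: -129.63 kJ/s
Outlet flows (mol/s): A 5.2275, B 15.272
Sensible, products 25→160 °C: 160.22 kJ/s
Q = ΔH = -777.32 kJ/s = -777.32 kW
Heat removed = 46639 kJ/min

Q_out = 46600 kJ/min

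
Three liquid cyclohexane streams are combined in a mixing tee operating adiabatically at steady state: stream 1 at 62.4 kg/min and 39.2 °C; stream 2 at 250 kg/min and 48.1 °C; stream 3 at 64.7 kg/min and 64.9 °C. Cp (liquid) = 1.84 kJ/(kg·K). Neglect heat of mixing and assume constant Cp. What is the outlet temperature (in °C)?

No heat crosses the boundary, so H_out = H_in.
Σ ṁᵢCp,ᵢTᵢ = 62.4×1.84×39.2 + 250×1.84×48.1 + 64.7×1.84×64.9 = 34353
Σ ṁᵢCp,ᵢ = 62.4×1.84 + 250×1.84 + 64.7×1.84 = 693.86
T_out = 34353 / 693.86 = 49.51 °C

T_out = 49.5 °C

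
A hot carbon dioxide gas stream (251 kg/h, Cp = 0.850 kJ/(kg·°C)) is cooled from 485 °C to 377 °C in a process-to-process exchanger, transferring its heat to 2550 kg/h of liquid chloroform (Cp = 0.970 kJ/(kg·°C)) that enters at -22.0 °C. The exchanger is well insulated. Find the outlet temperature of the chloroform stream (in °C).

Heat released by hot stream: Q = 251 × 0.850 × (485 − 377) = 23042 kJ/h
Energy balance on cold side (adiabatic exchanger): Q = ṁ_c·Cp_c·(T_c,out − T_c,in)
T_c,out = -22.0 + 23042/(2550 × 0.970) = -12.685 °C

T_c,out = -12.7 °C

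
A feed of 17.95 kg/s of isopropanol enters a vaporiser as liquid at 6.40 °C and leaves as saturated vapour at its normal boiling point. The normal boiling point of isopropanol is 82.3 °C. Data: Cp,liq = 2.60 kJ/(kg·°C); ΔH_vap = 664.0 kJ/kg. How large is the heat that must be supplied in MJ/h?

Q = 55700 MJ/h

liquid 6.40→82.3 °C: 197.34 kJ/kg
vaporisation at 82.3 °C: 664 kJ/kg
Δh = 197.34 + 664 = 861.34 kJ/kg
Q = ṁ·Δh = 17.95 kg/s × 861.34 kJ/kg = 15461 kJ/s
|Q| = 15461 kW = 55660 MJ/h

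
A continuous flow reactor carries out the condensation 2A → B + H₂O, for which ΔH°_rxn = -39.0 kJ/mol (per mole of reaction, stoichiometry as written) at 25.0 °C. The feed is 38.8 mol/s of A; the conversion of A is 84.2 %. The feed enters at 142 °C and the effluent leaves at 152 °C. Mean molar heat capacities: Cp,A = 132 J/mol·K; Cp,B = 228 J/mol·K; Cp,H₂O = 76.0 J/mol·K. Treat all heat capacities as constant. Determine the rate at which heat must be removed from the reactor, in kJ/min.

Extent of reaction ξ = 0.842 × 38.8 / 2 = 16.335 mol/s
Reaction term: ξ·ΔH°_rxn = 16.335 × -39.0 = -637.06 kJ/s
Sensible, feed 142→25 °C: -599.23 kJ/s
Outlet flows (mol/s): A 6.1304, B 16.335, H₂O 16.335
Sensible, products 25→152 °C: 733.42 kJ/s
Q = ΔH = -502.86 kJ/s = -502.86 kW
Heat removed = 30172 kJ/min

Q_out = 30200 kJ/min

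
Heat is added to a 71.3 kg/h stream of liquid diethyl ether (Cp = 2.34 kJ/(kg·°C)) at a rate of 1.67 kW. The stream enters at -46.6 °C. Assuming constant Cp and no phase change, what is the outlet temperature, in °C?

T_out = -10.6 °C

Q = 1.67 kW = 6012 kJ/h
ΔT = Q/(ṁ·Cp) = 6012/(71.3×2.34) = 36.034 K
T_out = -46.6 + 36.034 = -10.566 °C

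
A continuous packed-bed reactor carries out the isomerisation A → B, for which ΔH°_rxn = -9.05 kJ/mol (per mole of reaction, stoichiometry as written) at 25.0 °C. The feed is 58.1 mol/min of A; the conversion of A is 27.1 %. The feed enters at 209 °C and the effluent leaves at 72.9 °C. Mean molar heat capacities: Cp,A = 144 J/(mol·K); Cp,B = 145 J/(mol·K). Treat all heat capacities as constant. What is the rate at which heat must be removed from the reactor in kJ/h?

Q_out = 76800 kJ/h

Extent of reaction ξ = 0.271 × 58.1 = 15.745 mol/min
Reaction term: ξ·ΔH°_rxn = 15.745 × -9.05 = -142.49 kJ/min
Sensible, feed 209→25 °C: -1539.4 kJ/min
Outlet flows (mol/min): A 42.355, B 15.745
Sensible, products 25→72.9 °C: 401.5 kJ/min
Q = ΔH = -1280.4 kJ/min = -21.34 kW
Heat removed = 76824 kJ/h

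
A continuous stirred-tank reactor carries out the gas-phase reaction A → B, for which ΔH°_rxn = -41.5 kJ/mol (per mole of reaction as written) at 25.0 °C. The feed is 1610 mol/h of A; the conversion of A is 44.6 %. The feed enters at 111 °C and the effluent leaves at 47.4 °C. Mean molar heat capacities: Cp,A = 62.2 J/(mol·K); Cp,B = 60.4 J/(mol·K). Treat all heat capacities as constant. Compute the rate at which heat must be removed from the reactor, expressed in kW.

Extent of reaction ξ = 0.446 × 1610 = 718.06 mol/h
Reaction term: ξ·ΔH°_rxn = 718.06 × -41.5 = -29799 kJ/h
Sensible, feed 111→25 °C: -8612.2 kJ/h
Outlet flows (mol/h): A 891.94, B 718.06
Sensible, products 25→47.4 °C: 2214.2 kJ/h
Q = ΔH = -36197 kJ/h = -10.055 kW
Heat removed = 10.055 kW

Q_out = 10.1 kW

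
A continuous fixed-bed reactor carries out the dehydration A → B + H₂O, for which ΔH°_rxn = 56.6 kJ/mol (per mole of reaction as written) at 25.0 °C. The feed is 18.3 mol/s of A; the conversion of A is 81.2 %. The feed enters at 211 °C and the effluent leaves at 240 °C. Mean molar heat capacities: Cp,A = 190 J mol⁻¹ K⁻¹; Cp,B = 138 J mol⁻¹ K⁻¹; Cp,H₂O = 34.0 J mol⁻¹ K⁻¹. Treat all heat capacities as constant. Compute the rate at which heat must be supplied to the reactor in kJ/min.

Q_in = 53100 kJ/min

Extent of reaction ξ = 0.812 × 18.3 = 14.86 mol/s
Reaction term: ξ·ΔH°_rxn = 14.86 × 56.6 = 841.05 kJ/s
Sensible, feed 211→25 °C: -646.72 kJ/s
Outlet flows (mol/s): A 3.4404, B 14.86, H₂O 14.86
Sensible, products 25→240 °C: 690.05 kJ/s
Q = ΔH = 884.38 kJ/s = 884.38 kW
Heat supplied = 53063 kJ/min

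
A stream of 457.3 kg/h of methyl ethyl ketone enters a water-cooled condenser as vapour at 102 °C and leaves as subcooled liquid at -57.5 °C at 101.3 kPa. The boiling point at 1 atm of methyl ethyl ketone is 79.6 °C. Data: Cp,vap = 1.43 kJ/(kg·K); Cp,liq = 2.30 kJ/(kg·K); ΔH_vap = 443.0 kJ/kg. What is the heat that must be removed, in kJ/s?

vapour 102→79.6 °C: -32.032 kJ/kg
condensation at 79.6 °C: -443 kJ/kg
liquid 79.6→-57.5 °C: -315.33 kJ/kg
Δh = -32.032 + -443 + -315.33 = -790.36 kJ/kg
Q = ṁ·Δh = 457.3 kg/h × -790.36 kJ/kg = -361430 kJ/h
|Q| = 100.4 kW

Q_c = 100 kJ/s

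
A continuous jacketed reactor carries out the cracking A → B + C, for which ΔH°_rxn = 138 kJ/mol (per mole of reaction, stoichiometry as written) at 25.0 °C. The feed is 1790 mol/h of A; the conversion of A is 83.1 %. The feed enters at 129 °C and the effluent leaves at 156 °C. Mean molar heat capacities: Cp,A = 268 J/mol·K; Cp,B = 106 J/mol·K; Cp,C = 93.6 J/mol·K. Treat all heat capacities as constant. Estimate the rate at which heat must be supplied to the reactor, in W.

Q_in = 56900 W

Extent of reaction ξ = 0.831 × 1790 = 1487.5 mol/h
Reaction term: ξ·ΔH°_rxn = 1487.5 × 138 = 205270 kJ/h
Sensible, feed 129→25 °C: -49891 kJ/h
Outlet flows (mol/h): A 302.51, B 1487.5, C 1487.5
Sensible, products 25→156 °C: 49515 kJ/h
Q = ΔH = 204900 kJ/h = 56.916 kW
Heat supplied = 56916 W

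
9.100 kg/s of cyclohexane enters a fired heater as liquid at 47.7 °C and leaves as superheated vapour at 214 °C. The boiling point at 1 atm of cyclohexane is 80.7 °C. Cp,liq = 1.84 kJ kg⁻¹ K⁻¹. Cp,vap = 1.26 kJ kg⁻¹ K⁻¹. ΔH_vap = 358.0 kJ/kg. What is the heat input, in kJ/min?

Q = 320000 kJ/min

liquid 47.7→80.7 °C: 60.72 kJ/kg
vaporisation at 80.7 °C: 358 kJ/kg
vapour 80.7→214 °C: 167.96 kJ/kg
Δh = 60.72 + 358 + 167.96 = 586.68 kJ/kg
Q = ṁ·Δh = 9.100 kg/s × 586.68 kJ/kg = 5338.8 kJ/s
|Q| = 5338.8 kW = 320330 kJ/min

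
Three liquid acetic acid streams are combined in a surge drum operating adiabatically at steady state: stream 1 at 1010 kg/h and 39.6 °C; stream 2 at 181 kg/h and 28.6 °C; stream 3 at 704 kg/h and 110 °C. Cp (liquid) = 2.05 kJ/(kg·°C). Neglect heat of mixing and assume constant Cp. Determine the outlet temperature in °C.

Adiabatic, steady state ⇒ Σ ṁᵢCp,ᵢ(T_out − Tᵢ) = 0
Σ ṁᵢCp,ᵢTᵢ = 1010×2.05×39.6 + 181×2.05×28.6 + 704×2.05×110 = 251360
Σ ṁᵢCp,ᵢ = 1010×2.05 + 181×2.05 + 704×2.05 = 3884.8
T_out = 251360 / 3884.8 = 64.703 °C

T_out = 64.7 °C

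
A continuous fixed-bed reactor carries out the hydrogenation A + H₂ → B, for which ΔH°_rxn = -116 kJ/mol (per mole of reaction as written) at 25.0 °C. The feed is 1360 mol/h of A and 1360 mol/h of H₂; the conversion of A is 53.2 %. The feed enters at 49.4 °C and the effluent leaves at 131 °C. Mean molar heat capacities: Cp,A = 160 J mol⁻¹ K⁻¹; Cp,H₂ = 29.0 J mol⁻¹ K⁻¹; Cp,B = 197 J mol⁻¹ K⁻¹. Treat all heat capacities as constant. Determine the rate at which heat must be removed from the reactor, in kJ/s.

Q_out = 17.3 kJ/s

Extent of reaction ξ = 0.532 × 1360 = 723.52 mol/h
Reaction term: ξ·ΔH°_rxn = 723.52 × -116 = -83928 kJ/h
Sensible, feed 49.4→25 °C: -6271.8 kJ/h
Outlet flows (mol/h): A 636.48, H₂ 636.48, B 723.52
Sensible, products 25→131 °C: 27860 kJ/h
Q = ΔH = -62340 kJ/h = -17.317 kW
Heat removed = 17.317 kJ/s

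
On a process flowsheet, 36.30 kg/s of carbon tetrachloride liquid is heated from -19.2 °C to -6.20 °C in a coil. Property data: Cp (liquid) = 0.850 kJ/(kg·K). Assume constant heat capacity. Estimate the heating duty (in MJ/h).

Q = ṁ·Cp·ΔT = 36.30 × 0.850 × (-6.20 − -19.2) = 401.11 kJ/s
Heating duty = 1444 MJ/h

Q = 1440 MJ/h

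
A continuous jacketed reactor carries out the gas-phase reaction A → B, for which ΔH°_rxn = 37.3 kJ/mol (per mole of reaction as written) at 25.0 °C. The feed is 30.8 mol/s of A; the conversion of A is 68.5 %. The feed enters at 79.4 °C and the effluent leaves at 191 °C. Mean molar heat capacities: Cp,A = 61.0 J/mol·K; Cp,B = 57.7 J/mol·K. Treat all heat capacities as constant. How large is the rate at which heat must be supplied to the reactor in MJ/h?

Q_in = 3550 MJ/h

Extent of reaction ξ = 0.685 × 30.8 = 21.098 mol/s
Reaction term: ξ·ΔH°_rxn = 21.098 × 37.3 = 786.96 kJ/s
Sensible, feed 79.4→25 °C: -102.21 kJ/s
Outlet flows (mol/s): A 9.702, B 21.098
Sensible, products 25→191 °C: 300.32 kJ/s
Q = ΔH = 985.07 kJ/s = 985.07 kW
Heat supplied = 3546.3 MJ/h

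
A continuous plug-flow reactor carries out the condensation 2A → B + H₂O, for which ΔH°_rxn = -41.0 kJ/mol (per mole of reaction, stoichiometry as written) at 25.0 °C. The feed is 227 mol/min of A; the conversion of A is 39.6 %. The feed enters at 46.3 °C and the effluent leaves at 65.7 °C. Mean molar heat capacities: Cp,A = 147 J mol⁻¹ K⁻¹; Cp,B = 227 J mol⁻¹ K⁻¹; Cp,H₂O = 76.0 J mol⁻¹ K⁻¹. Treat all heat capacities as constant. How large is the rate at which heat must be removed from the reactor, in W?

Extent of reaction ξ = 0.396 × 227 / 2 = 44.946 mol/min
Reaction term: ξ·ΔH°_rxn = 44.946 × -41.0 = -1842.8 kJ/min
Sensible, feed 46.3→25 °C: -710.76 kJ/min
Outlet flows (mol/min): A 137.11, B 44.946, H₂O 44.946
Sensible, products 25→65.7 °C: 1374.6 kJ/min
Q = ΔH = -1179 kJ/min = -19.649 kW
Heat removed = 19649 W

Q_out = 19600 W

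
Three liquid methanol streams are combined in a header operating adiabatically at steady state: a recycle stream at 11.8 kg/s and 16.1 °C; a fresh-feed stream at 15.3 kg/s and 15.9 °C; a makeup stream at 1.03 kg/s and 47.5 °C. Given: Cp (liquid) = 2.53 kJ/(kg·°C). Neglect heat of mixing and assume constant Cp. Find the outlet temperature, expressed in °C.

T_out = 17.1 °C

No heat crosses the boundary, so H_out = H_in.
T_out = Σ ṁᵢCp,ᵢTᵢ / Σ ṁᵢCp,ᵢ
      = 1219.9 / 71.169 = 17.141 °C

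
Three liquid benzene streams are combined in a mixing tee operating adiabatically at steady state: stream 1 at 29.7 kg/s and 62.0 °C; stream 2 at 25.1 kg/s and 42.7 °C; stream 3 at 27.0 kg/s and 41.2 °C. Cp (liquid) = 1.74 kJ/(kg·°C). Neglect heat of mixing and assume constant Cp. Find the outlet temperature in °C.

T_out = 49.2 °C

No heat crosses the boundary, so H_out = H_in.
T_out = Σ ṁᵢCp,ᵢTᵢ / Σ ṁᵢCp,ᵢ
      = 7004.5 / 142.33 = 49.212 °C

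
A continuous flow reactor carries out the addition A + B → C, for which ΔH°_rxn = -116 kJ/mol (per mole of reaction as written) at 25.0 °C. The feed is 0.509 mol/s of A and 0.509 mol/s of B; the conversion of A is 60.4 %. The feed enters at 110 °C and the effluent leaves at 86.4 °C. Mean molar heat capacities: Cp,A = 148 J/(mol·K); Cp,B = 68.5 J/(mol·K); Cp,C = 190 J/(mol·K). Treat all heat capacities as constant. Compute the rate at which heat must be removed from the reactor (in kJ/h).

Q_out = 140000 kJ/h

Extent of reaction ξ = 0.604 × 0.509 = 0.30744 mol/s
Reaction term: ξ·ΔH°_rxn = 0.30744 × -116 = -35.663 kJ/s
Sensible, feed 110→25 °C: -9.3669 kJ/s
Outlet flows (mol/s): A 0.20156, B 0.20156, C 0.30744
Sensible, products 25→86.4 °C: 6.266 kJ/s
Q = ΔH = -38.763 kJ/s = -38.763 kW
Heat removed = 139550 kJ/h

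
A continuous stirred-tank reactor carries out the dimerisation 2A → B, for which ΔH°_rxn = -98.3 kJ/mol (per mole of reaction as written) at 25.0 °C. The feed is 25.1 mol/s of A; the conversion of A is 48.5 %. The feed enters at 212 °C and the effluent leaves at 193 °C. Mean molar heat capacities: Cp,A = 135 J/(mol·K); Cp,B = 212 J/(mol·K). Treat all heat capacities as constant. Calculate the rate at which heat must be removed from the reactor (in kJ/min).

Q_out = 43300 kJ/min

Extent of reaction ξ = 0.485 × 25.1 / 2 = 6.0868 mol/s
Reaction term: ξ·ΔH°_rxn = 6.0868 × -98.3 = -598.33 kJ/s
Sensible, feed 212→25 °C: -633.65 kJ/s
Outlet flows (mol/s): A 12.927, B 6.0868
Sensible, products 25→193 °C: 509.96 kJ/s
Q = ΔH = -722.02 kJ/s = -722.02 kW
Heat removed = 43321 kJ/min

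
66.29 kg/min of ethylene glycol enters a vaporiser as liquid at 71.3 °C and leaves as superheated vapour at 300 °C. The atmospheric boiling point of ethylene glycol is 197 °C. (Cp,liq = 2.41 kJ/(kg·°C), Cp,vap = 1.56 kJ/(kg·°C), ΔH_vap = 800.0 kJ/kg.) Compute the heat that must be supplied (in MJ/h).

Q = 5030 MJ/h

liquid 71.3→197 °C: 302.94 kJ/kg
vaporisation at 197 °C: 800 kJ/kg
vapour 197→300 °C: 160.68 kJ/kg
Δh = 302.94 + 800 + 160.68 = 1263.6 kJ/kg
Q = ṁ·Δh = 66.29 kg/min × 1263.6 kJ/kg = 83765 kJ/min
|Q| = 1396.1 kW = 5025.9 MJ/h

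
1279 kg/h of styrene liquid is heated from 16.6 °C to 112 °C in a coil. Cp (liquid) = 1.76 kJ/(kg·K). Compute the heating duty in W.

Q = 59700 W

Q = ṁ·Cp·ΔT = 1279 × 1.76 × (112 − 16.6) = 214750 kJ/h
Converting: 214750 / 3600 s = 59.653 kW
Heating duty = 59653 W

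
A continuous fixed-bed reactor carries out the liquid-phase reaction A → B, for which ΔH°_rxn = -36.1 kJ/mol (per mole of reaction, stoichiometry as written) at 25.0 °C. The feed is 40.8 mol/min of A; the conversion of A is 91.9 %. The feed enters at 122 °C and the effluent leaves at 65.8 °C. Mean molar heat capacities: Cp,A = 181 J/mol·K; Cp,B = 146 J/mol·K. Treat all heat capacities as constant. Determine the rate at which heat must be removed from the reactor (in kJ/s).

Extent of reaction ξ = 0.919 × 40.8 = 37.495 mol/min
Reaction term: ξ·ΔH°_rxn = 37.495 × -36.1 = -1353.6 kJ/min
Sensible, feed 122→25 °C: -716.33 kJ/min
Outlet flows (mol/min): A 3.3048, B 37.495
Sensible, products 25→65.8 °C: 247.76 kJ/min
Q = ΔH = -1822.1 kJ/min = -30.369 kW
Heat removed = 30.369 kJ/s

Q_out = 30.4 kJ/s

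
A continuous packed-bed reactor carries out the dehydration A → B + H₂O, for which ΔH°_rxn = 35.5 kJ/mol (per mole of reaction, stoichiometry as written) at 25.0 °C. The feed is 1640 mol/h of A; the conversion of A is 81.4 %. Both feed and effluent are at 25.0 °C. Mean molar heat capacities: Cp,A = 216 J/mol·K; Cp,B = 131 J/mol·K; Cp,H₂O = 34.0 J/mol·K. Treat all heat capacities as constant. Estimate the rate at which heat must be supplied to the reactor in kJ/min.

Q_in = 790 kJ/min

Extent of reaction ξ = 0.814 × 1640 = 1335 mol/h
Reaction term: ξ·ΔH°_rxn = 1335 × 35.5 = 47391 kJ/h
Q = ΔH = 47391 kJ/h = 13.164 kW
Heat supplied = 789.85 kJ/min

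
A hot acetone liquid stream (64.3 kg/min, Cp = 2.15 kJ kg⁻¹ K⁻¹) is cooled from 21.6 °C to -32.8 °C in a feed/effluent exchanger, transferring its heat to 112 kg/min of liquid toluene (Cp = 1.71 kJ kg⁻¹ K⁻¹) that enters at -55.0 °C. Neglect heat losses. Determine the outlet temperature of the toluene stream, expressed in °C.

T_c,out = -15.7 °C

Heat released by hot stream: Q = 64.3 × 2.15 × (21.6 − -32.8) = 7520.5 kJ/min
Energy balance on cold side (adiabatic exchanger): Q = ṁ_c·Cp_c·(T_c,out − T_c,in)
T_c,out = -55.0 + 7520.5/(112 × 1.71) = -15.732 °C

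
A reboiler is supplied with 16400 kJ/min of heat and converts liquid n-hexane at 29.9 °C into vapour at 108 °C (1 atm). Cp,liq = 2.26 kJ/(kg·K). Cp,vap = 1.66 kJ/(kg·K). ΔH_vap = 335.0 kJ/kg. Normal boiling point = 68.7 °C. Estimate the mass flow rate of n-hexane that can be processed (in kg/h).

ṁ = 2020 kg/h

Δh = 2.26×(68.7−29.9) + 335.0 + 1.66×(108−68.7) = 487.93 kJ/kg
Q = 16400 kJ/min = 273.33 kJ/s = 984000 kJ/h
ṁ = Q/Δh = 984000 / 487.93 = 2016.7 kg/h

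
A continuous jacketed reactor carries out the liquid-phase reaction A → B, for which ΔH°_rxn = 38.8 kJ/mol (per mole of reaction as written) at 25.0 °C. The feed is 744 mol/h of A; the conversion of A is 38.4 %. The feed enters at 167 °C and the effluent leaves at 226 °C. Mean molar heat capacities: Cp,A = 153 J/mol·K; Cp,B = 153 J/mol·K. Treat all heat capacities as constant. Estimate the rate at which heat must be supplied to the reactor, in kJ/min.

Q_in = 297 kJ/min

Extent of reaction ξ = 0.384 × 744 = 285.7 mol/h
Reaction term: ξ·ΔH°_rxn = 285.7 × 38.8 = 11085 kJ/h
Sensible, feed 167→25 °C: -16164 kJ/h
Outlet flows (mol/h): A 458.3, B 285.7
Sensible, products 25→226 °C: 22880 kJ/h
Q = ΔH = 17801 kJ/h = 4.9447 kW
Heat supplied = 296.68 kJ/min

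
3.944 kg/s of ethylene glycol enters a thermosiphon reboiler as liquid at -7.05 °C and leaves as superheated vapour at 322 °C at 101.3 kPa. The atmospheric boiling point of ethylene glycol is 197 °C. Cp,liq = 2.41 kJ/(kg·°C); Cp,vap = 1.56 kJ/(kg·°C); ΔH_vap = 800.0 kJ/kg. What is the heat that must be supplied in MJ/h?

Q = 21100 MJ/h

liquid -7.05→197 °C: 491.76 kJ/kg
vaporisation at 197 °C: 800 kJ/kg
vapour 197→322 °C: 195 kJ/kg
Δh = 491.76 + 800 + 195 = 1486.8 kJ/kg
Q = ṁ·Δh = 3.944 kg/s × 1486.8 kJ/kg = 5863.8 kJ/s
|Q| = 5863.8 kW = 21110 MJ/h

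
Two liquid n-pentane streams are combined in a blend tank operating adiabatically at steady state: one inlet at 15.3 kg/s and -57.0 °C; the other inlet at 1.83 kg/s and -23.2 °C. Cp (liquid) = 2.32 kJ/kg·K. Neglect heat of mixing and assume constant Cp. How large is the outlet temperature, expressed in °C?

T_out = -53.4 °C

Adiabatic, steady state ⇒ Σ ṁᵢCp,ᵢ(T_out − Tᵢ) = 0
Σ ṁᵢCp,ᵢTᵢ = 15.3×2.32×-57.0 + 1.83×2.32×-23.2 = -2121.8
Σ ṁᵢCp,ᵢ = 15.3×2.32 + 1.83×2.32 = 39.742
T_out = -2121.8 / 39.742 = -53.389 °C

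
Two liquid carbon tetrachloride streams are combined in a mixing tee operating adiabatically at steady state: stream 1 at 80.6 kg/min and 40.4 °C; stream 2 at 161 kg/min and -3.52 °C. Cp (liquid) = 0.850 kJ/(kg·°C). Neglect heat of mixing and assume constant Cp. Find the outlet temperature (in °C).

No heat crosses the boundary, so H_out = H_in.
Σ ṁᵢCp,ᵢTᵢ = 80.6×0.850×40.4 + 161×0.850×-3.52 = 2286.1
Σ ṁᵢCp,ᵢ = 80.6×0.850 + 161×0.850 = 205.36
T_out = 2286.1 / 205.36 = 11.132 °C

T_out = 11.1 °C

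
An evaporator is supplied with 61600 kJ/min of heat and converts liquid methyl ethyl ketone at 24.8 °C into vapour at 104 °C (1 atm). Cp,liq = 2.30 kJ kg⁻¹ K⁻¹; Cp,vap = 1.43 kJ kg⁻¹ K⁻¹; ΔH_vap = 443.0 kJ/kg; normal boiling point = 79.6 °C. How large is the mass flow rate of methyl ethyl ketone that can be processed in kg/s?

ṁ = 1.70 kg/s

Δh = 2.30×(79.6−24.8) + 443.0 + 1.43×(104−79.6) = 603.93 kJ/kg
Q = 61600 kJ/min = 1026.7 kJ/s = 1026.7 kJ/s
ṁ = Q/Δh = 1026.7 / 603.93 = 1.7 kg/s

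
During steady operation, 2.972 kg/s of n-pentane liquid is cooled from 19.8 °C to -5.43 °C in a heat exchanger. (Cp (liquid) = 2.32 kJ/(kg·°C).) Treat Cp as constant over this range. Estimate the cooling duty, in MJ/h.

Q = ṁ·Cp·ΔT = 2.972 × 2.32 × (-5.43 − 19.8) = -173.96 kJ/s
Cooling duty = 626.26 MJ/h

Q_c = 626 MJ/h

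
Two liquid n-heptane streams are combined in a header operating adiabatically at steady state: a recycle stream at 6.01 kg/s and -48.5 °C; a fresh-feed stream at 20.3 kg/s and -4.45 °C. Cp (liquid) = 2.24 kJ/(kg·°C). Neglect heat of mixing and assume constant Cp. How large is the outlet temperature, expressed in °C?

T_out = -14.5 °C

No heat crosses the boundary, so H_out = H_in.
Σ ṁᵢCp,ᵢTᵢ = 6.01×2.24×-48.5 + 20.3×2.24×-4.45 = -855.28
Σ ṁᵢCp,ᵢ = 6.01×2.24 + 20.3×2.24 = 58.934
T_out = -855.28 / 58.934 = -14.512 °C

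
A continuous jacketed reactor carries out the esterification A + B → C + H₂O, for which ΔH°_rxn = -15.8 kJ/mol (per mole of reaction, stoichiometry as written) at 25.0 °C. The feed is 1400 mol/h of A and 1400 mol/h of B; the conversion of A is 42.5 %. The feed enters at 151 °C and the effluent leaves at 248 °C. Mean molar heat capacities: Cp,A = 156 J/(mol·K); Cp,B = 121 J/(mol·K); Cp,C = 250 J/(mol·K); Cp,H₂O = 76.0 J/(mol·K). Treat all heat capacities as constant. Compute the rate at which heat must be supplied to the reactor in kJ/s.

Q_in = 9.64 kJ/s

Extent of reaction ξ = 0.425 × 1400 = 595 mol/h
Reaction term: ξ·ΔH°_rxn = 595 × -15.8 = -9401 kJ/h
Sensible, feed 151→25 °C: -48863 kJ/h
Outlet flows (mol/h): A 805, B 805, C 595, H₂O 595
Sensible, products 25→248 °C: 92981 kJ/h
Q = ΔH = 34717 kJ/h = 9.6437 kW
Heat supplied = 9.6437 kJ/s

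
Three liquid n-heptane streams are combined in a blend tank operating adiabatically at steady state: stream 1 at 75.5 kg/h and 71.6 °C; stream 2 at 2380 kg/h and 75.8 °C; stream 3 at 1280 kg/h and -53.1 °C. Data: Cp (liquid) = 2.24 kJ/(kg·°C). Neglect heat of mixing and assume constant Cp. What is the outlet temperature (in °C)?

T_out = 31.5 °C

Energy balance with Q = 0: Σ ṁᵢCp,ᵢ(T_out − Tᵢ) = 0
Σ ṁᵢCp,ᵢTᵢ = 75.5×2.24×71.6 + 2380×2.24×75.8 + 1280×2.24×-53.1 = 263970
Σ ṁᵢCp,ᵢ = 75.5×2.24 + 2380×2.24 + 1280×2.24 = 8367.5
T_out = 263970 / 8367.5 = 31.546 °C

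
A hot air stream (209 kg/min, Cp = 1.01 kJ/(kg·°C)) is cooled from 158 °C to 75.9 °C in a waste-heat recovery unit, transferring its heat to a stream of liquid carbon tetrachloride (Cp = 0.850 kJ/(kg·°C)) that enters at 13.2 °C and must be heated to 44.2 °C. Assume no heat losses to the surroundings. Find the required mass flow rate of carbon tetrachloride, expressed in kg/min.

ṁ_c = 658 kg/min

Heat released by hot stream: Q = 209 × 1.01 × (158 − 75.9) = 17330 kJ/min
Energy balance on cold side (adiabatic exchanger): Q = ṁ_c·Cp_c·(T_c,out − T_c,in)
ṁ_c = 17330 / [0.850 × (44.2 − 13.2)] = 657.7 kg/min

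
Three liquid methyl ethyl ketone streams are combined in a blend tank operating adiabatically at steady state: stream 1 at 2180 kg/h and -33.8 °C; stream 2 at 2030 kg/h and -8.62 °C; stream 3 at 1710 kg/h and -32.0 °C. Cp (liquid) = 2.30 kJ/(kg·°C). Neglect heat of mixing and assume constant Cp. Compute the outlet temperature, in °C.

T_out = -24.6 °C

Adiabatic, steady state ⇒ Σ ṁᵢCp,ᵢ(T_out − Tᵢ) = 0
Σ ṁᵢCp,ᵢTᵢ = 2180×2.30×-33.8 + 2030×2.30×-8.62 + 1710×2.30×-32.0 = -335580
Σ ṁᵢCp,ᵢ = 2180×2.30 + 2030×2.30 + 1710×2.30 = 13616
T_out = -335580 / 13616 = -24.646 °C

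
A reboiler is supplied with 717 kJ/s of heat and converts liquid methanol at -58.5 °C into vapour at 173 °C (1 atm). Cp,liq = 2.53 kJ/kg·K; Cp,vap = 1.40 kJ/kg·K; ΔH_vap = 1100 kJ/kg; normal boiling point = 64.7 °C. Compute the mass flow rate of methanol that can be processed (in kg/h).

ṁ = 1650 kg/h

Δh = 2.53×(64.7−-58.5) + 1100 + 1.40×(173−64.7) = 1563.3 kJ/kg
Q = 717 kJ/s = 717 kJ/s = 2.5812e+06 kJ/h
ṁ = Q/Δh = 2.5812e+06 / 1563.3 = 1651.1 kg/h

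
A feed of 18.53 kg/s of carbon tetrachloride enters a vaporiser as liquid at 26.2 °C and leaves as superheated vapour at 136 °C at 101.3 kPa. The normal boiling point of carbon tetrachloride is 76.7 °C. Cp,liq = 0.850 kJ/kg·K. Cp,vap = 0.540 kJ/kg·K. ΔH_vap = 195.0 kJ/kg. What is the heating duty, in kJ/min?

liquid 26.2→76.7 °C: 42.925 kJ/kg
vaporisation at 76.7 °C: 195 kJ/kg
vapour 76.7→136 °C: 32.022 kJ/kg
Δh = 42.925 + 195 + 32.022 = 269.95 kJ/kg
Q = ṁ·Δh = 18.53 kg/s × 269.95 kJ/kg = 5002.1 kJ/s
|Q| = 5002.1 kW = 300130 kJ/min

Q = 300000 kJ/min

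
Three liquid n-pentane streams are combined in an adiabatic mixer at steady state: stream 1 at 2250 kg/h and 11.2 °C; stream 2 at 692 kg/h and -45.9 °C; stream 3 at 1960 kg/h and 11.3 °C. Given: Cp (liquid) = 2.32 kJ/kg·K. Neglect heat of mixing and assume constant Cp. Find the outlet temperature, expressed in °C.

T_out = 3.18 °C

Energy balance with Q = 0: Σ ṁᵢCp,ᵢ(T_out − Tᵢ) = 0
T_out = Σ ṁᵢCp,ᵢTᵢ / Σ ṁᵢCp,ᵢ
      = 36158 / 11373 = 3.1794 °C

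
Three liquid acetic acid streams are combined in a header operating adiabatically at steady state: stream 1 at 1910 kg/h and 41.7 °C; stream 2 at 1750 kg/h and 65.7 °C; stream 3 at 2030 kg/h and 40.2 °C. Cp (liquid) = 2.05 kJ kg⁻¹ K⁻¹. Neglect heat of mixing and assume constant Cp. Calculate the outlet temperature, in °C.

T_out = 48.5 °C

No heat crosses the boundary, so H_out = H_in.
T_out = Σ ṁᵢCp,ᵢTᵢ / Σ ṁᵢCp,ᵢ
      = 566270 / 11664 = 48.546 °C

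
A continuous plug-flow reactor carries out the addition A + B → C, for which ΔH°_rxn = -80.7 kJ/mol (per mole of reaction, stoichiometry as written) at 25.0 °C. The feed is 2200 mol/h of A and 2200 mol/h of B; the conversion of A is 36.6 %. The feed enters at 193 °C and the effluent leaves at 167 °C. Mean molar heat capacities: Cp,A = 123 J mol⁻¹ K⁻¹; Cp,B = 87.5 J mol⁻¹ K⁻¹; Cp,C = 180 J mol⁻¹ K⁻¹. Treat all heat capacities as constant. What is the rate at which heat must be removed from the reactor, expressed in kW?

Q_out = 22.4 kW

Extent of reaction ξ = 0.366 × 2200 = 805.2 mol/h
Reaction term: ξ·ΔH°_rxn = 805.2 × -80.7 = -64980 kJ/h
Sensible, feed 193→25 °C: -77801 kJ/h
Outlet flows (mol/h): A 1394.8, B 1394.8, C 805.2
Sensible, products 25→167 °C: 62273 kJ/h
Q = ΔH = -80508 kJ/h = -22.363 kW
Heat removed = 22.363 kW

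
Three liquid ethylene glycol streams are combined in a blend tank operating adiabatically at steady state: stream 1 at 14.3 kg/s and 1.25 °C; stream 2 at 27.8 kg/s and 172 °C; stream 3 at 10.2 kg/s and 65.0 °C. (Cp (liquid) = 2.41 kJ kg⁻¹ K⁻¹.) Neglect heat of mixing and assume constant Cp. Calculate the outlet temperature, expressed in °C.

Adiabatic, steady state ⇒ Σ ṁᵢCp,ᵢ(T_out − Tᵢ) = 0
T_out = Σ ṁᵢCp,ᵢTᵢ / Σ ṁᵢCp,ᵢ
      = 13165 / 126.04 = 104.45 °C

T_out = 104 °C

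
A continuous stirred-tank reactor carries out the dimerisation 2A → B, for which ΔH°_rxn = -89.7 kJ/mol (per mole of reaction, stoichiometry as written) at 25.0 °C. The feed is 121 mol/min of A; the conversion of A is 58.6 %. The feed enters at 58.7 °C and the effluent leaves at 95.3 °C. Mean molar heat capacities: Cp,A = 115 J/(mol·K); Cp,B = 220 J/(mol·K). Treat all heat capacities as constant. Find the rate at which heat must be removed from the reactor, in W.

Extent of reaction ξ = 0.586 × 121 / 2 = 35.453 mol/min
Reaction term: ξ·ΔH°_rxn = 35.453 × -89.7 = -3180.1 kJ/min
Sensible, feed 58.7→25 °C: -468.94 kJ/min
Outlet flows (mol/min): A 50.094, B 35.453
Sensible, products 25→95.3 °C: 953.3 kJ/min
Q = ΔH = -2695.8 kJ/min = -44.929 kW
Heat removed = 44929 W

Q_out = 44900 W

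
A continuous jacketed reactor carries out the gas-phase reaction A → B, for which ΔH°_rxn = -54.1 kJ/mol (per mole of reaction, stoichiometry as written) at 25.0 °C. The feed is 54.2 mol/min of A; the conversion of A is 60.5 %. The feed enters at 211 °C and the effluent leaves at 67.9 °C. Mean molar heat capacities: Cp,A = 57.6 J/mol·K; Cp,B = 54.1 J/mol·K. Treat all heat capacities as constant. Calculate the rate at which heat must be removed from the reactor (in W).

Extent of reaction ξ = 0.605 × 54.2 = 32.791 mol/min
Reaction term: ξ·ΔH°_rxn = 32.791 × -54.1 = -1774 kJ/min
Sensible, feed 211→25 °C: -580.68 kJ/min
Outlet flows (mol/min): A 21.409, B 32.791
Sensible, products 25→67.9 °C: 129.01 kJ/min
Q = ΔH = -2225.7 kJ/min = -37.094 kW
Heat removed = 37094 W

Q_out = 37100 W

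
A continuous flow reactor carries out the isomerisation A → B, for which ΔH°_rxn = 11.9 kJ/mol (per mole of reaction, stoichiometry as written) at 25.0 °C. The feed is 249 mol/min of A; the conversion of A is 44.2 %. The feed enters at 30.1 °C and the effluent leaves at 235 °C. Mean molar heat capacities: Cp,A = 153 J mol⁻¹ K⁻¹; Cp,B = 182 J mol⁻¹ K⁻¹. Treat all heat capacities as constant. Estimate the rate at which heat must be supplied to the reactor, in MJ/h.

Extent of reaction ξ = 0.442 × 249 = 110.06 mol/min
Reaction term: ξ·ΔH°_rxn = 110.06 × 11.9 = 1309.7 kJ/min
Sensible, feed 30.1→25 °C: -194.29 kJ/min
Outlet flows (mol/min): A 138.94, B 110.06
Sensible, products 25→235 °C: 8670.6 kJ/min
Q = ΔH = 9786 kJ/min = 163.1 kW
Heat supplied = 587.16 MJ/h

Q_in = 587 MJ/h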